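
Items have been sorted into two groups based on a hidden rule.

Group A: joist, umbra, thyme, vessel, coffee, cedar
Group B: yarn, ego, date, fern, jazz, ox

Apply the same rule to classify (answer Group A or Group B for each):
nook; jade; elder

The simplest hypothesis consistent with all the labels is: length ≥ 5.
nook: length 4 — does not pass, so Group B.
jade: length 4 — does not pass, so Group B.
elder: length 5 — meets the rule, so Group A.

Group B, Group B, Group A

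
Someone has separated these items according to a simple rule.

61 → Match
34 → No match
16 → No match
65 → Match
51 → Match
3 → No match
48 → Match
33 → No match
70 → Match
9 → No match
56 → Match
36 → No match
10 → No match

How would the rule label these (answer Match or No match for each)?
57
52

Match, Match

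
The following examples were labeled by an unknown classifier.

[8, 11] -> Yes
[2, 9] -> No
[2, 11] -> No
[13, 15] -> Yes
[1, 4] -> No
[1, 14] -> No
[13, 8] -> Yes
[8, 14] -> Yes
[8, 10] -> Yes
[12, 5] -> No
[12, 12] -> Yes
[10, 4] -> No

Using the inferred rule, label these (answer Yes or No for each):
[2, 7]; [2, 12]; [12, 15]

The simplest hypothesis consistent with all the labels is: sum ≥ 18.
[2, 7] — 2+7 = 9, hence No. [2, 12] — 2+12 = 14, hence No. [12, 15] — 12+15 = 27, hence Yes.

No, No, Yes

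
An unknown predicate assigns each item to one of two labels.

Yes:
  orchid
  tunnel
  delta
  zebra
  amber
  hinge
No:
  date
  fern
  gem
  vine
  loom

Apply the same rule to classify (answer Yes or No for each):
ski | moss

The simplest hypothesis consistent with all the labels is: length ≥ 5.
No: ski, since length 3. No: moss, since length 4.

No, No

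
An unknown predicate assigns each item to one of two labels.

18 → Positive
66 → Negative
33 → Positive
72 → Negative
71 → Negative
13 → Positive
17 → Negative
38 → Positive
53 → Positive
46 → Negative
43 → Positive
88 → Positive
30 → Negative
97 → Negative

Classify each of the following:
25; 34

'Positive' ⟺ ≡ 3 (mod 5).
25: 25 mod 5 = 0, doesn't qualify → Negative. 34: 34 mod 5 = 4, doesn't qualify → Negative.

Negative, Negative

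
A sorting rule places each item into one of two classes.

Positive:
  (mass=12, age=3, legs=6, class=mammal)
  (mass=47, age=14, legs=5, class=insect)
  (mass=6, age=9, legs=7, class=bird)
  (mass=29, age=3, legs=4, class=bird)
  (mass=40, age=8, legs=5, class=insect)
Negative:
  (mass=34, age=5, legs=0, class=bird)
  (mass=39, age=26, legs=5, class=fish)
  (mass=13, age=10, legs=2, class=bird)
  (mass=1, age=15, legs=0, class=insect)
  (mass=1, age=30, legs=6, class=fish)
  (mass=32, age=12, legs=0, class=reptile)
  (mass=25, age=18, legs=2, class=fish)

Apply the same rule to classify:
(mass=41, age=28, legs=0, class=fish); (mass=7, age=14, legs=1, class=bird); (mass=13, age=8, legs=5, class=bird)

The simplest hypothesis consistent with all the labels is: age ≤ 14 AND legs ≥ 4.
(mass=41, age=28, legs=0, class=fish) → age = 28, legs = 0 → Negative.
(mass=7, age=14, legs=1, class=bird) → age = 14, legs = 1 → Negative.
(mass=13, age=8, legs=5, class=bird) → age = 8, legs = 5 → Positive.

Negative, Negative, Positive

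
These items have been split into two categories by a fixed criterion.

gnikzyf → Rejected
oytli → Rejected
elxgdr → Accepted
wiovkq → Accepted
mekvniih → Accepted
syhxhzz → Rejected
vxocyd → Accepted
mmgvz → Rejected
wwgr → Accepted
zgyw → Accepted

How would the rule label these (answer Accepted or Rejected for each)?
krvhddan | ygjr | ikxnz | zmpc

Every 'Accepted' example satisfies: even length. None of the 'Rejected' examples do.
krvhddan: length 8, meets the rule → Accepted. ygjr: length 4, meets the rule → Accepted. ikxnz: length 5, does not pass → Rejected. zmpc: length 4, meets the rule → Accepted.

Accepted, Accepted, Rejected, Accepted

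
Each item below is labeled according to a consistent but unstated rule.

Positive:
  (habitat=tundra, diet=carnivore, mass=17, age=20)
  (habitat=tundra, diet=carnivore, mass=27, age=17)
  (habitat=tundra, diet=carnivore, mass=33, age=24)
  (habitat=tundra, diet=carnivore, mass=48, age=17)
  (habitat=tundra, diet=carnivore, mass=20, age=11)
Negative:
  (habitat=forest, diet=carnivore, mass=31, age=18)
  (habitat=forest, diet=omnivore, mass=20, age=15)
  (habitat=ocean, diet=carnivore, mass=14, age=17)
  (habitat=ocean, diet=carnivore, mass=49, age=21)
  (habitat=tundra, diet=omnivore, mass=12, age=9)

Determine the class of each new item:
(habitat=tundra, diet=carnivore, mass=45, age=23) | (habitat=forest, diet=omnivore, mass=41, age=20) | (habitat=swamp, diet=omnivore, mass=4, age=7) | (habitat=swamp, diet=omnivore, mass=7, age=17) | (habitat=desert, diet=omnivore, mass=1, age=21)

Positive, Negative, Negative, Negative, Negative

A rule that fits every label: habitat is tundra AND diet is carnivore — true of each 'Positive' example, false of each 'Negative' one.
(habitat=tundra, diet=carnivore, mass=45, age=23): Positive (habitat is tundra, diet is carnivore). (habitat=forest, diet=omnivore, mass=41, age=20): Negative (habitat is forest, diet is omnivore). (habitat=swamp, diet=omnivore, mass=4, age=7): Negative (habitat is swamp, diet is omnivore). (habitat=swamp, diet=omnivore, mass=7, age=17): Negative (habitat is swamp, diet is omnivore). (habitat=desert, diet=omnivore, mass=1, age=21): Negative (habitat is desert, diet is omnivore).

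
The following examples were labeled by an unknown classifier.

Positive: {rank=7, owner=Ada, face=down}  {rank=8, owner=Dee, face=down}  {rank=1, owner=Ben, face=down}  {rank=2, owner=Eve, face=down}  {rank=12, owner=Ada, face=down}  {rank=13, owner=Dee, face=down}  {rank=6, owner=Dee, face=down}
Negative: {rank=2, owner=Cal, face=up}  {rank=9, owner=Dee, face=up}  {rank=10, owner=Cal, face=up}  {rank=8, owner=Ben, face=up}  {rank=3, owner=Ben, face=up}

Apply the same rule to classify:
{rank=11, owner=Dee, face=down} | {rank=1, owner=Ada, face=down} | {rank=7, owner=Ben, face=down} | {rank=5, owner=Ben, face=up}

Positive, Positive, Positive, Negative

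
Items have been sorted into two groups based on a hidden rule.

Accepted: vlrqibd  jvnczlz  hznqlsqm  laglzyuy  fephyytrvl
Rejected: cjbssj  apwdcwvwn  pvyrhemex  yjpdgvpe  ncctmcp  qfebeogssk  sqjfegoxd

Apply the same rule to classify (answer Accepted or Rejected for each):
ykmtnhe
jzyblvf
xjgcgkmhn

Rejected, Accepted, Rejected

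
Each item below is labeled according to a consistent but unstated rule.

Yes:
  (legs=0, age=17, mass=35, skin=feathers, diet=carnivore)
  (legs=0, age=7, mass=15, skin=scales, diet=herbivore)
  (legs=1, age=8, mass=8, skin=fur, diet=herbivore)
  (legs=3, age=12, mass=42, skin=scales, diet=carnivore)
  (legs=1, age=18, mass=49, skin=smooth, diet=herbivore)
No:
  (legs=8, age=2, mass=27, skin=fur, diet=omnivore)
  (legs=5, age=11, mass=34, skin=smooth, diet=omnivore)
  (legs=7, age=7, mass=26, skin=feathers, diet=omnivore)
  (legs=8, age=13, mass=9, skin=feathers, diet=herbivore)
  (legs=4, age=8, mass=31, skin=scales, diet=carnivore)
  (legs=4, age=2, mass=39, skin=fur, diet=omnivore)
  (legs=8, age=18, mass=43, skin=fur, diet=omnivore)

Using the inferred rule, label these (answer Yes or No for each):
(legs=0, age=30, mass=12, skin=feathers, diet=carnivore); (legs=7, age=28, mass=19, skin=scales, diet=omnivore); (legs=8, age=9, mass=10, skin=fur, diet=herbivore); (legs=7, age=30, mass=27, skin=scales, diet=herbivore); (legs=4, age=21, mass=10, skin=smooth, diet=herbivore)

The distinguishing property — legs ≤ 3 — holds for all the 'Yes' cases and none of the 'No' cases.
Yes: (legs=0, age=30, mass=12, skin=feathers, diet=carnivore), since legs = 0.
No: (legs=7, age=28, mass=19, skin=scales, diet=omnivore), since legs = 7.
No: (legs=8, age=9, mass=10, skin=fur, diet=herbivore), since legs = 8.
No: (legs=7, age=30, mass=27, skin=scales, diet=herbivore), since legs = 7.
No: (legs=4, age=21, mass=10, skin=smooth, diet=herbivore), since legs = 4.

Yes, No, No, No, No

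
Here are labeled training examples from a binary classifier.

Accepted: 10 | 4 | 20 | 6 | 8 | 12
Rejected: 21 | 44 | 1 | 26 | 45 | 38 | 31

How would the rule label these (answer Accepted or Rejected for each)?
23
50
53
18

One predicate separates the groups cleanly: even AND at most 20.

Rejected, Rejected, Rejected, Accepted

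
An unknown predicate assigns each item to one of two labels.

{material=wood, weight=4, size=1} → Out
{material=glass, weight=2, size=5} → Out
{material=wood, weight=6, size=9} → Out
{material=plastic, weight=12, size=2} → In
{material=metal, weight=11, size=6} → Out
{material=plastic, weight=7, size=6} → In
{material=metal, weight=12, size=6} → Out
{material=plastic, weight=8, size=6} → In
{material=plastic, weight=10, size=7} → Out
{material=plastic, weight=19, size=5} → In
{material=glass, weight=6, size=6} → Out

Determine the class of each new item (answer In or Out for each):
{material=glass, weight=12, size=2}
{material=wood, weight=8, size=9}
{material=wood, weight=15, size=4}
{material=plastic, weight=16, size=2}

Out, Out, Out, In

A rule that fits every label: material is plastic AND size ≤ 6 — true of each 'In' example, false of each 'Out' one.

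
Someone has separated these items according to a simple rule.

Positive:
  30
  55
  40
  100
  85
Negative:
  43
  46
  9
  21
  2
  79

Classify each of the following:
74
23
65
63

Negative, Negative, Positive, Negative

All 'Positive' examples share one property — multiple of 5 — and every 'Negative' example lacks it.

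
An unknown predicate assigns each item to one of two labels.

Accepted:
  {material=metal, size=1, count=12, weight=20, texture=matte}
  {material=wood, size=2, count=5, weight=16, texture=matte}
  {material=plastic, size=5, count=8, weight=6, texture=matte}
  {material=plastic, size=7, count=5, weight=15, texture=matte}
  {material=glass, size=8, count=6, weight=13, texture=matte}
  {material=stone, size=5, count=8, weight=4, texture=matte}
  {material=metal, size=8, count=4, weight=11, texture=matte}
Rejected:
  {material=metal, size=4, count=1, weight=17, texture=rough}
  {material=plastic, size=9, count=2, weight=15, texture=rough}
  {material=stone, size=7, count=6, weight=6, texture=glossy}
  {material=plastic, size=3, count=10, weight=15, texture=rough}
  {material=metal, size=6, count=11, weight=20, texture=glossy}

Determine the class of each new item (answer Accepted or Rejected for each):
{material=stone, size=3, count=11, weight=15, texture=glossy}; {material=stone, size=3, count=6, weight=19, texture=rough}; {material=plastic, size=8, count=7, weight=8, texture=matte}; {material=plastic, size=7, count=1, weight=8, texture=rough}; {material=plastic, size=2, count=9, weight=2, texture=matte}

The pattern is that an item is 'Accepted' exactly when: texture is matte.
{material=stone, size=3, count=11, weight=15, texture=glossy} → texture is glossy → Rejected.
{material=stone, size=3, count=6, weight=19, texture=rough} → texture is rough → Rejected.
{material=plastic, size=8, count=7, weight=8, texture=matte} → texture is matte → Accepted.
{material=plastic, size=7, count=1, weight=8, texture=rough} → texture is rough → Rejected.
{material=plastic, size=2, count=9, weight=2, texture=matte} → texture is matte → Accepted.

Rejected, Rejected, Accepted, Rejected, Accepted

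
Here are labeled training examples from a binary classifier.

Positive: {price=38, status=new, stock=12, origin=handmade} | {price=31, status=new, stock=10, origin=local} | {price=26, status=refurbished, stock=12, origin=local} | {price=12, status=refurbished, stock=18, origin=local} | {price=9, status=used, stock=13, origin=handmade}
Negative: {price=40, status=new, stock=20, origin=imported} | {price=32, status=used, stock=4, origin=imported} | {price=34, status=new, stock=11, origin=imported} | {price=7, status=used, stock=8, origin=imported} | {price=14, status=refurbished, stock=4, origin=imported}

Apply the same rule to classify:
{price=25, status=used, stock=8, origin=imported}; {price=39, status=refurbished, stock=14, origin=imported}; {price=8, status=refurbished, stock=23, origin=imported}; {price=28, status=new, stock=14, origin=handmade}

Looking at the examples, the only property every 'Positive' case has and every 'Negative' case lacks is: origin is not imported.

Negative, Negative, Negative, Positive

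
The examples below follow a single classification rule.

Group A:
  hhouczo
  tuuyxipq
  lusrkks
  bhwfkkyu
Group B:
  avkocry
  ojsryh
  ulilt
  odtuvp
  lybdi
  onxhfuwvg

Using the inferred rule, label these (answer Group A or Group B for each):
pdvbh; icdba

One predicate separates the groups cleanly: has a double letter.
pdvbh → no doubled letter → Group B.
icdba → no doubled letter → Group B.

Group B, Group B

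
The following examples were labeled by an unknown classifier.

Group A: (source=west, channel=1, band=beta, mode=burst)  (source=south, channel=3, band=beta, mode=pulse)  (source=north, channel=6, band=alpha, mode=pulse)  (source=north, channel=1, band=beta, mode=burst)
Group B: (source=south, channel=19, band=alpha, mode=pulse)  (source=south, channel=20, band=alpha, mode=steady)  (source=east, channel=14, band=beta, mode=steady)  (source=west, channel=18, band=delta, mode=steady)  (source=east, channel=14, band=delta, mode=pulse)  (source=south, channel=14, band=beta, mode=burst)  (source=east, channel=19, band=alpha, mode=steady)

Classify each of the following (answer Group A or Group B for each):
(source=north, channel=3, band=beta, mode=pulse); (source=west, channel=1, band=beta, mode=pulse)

The classifier is using: channel ≤ 6.

Group A, Group A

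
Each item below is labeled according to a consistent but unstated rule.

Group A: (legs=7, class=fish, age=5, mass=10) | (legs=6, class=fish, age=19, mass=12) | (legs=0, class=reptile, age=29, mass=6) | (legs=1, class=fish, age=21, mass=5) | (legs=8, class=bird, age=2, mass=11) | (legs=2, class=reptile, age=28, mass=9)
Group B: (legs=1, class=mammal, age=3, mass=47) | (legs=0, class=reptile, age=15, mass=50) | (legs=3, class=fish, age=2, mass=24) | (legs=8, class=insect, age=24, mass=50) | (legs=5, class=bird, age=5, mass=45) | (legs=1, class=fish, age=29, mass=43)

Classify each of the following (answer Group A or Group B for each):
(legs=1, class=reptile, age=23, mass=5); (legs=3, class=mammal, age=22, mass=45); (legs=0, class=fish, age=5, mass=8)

Group A, Group B, Group A

'Group A' ⟺ mass ≤ 12.
(legs=1, class=reptile, age=23, mass=5): mass = 5 — meets the rule, so Group A. (legs=3, class=mammal, age=22, mass=45): mass = 45 — does not satisfy this, so Group B. (legs=0, class=fish, age=5, mass=8): mass = 8 — meets the rule, so Group A.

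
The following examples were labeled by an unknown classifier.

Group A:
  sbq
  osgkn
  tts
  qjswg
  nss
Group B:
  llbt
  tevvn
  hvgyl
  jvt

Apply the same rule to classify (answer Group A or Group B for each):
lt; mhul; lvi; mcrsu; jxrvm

The simplest hypothesis consistent with all the labels is: contains 's'.
lt — no 's', hence Group B. mhul — no 's', hence Group B. lvi — no 's', hence Group B. mcrsu — has 's', hence Group A. jxrvm — no 's', hence Group B.

Group B, Group B, Group B, Group A, Group B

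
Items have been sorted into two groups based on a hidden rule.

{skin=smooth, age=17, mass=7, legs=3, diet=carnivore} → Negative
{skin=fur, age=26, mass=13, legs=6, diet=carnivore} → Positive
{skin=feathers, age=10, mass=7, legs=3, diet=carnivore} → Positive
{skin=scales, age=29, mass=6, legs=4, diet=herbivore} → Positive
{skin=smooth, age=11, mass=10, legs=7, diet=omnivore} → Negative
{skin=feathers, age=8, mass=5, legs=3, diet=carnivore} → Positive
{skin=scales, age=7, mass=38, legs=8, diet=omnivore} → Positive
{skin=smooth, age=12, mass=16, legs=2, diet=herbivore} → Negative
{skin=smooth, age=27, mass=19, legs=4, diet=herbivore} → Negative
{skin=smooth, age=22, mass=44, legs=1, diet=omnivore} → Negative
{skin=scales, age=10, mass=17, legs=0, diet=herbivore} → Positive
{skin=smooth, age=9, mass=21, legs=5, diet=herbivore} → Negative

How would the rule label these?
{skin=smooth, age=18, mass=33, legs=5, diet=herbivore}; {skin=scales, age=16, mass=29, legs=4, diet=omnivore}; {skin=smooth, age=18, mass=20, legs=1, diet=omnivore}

The distinguishing property — skin is not smooth — holds for all the 'Positive' cases and none of the 'Negative' cases.

Negative, Positive, Negative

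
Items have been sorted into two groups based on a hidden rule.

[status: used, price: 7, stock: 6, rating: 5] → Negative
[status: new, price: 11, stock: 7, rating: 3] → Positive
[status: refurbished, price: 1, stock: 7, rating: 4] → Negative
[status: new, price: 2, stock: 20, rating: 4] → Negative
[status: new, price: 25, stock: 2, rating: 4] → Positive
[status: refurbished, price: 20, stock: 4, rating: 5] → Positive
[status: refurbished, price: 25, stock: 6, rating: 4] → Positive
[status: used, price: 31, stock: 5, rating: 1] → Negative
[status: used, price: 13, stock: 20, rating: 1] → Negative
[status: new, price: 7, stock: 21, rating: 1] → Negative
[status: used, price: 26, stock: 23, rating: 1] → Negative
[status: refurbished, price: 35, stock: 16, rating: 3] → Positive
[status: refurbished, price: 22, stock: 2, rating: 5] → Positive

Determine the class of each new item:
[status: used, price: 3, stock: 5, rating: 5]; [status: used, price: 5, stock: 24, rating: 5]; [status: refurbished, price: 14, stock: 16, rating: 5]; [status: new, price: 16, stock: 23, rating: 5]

Every 'Positive' example satisfies: price ≥ 11 AND rating ≥ 3. None of the 'Negative' examples do.
[status: used, price: 3, stock: 5, rating: 5]: price = 3, rating = 5 — does not satisfy this, so Negative. [status: used, price: 5, stock: 24, rating: 5]: price = 5, rating = 5 — does not satisfy this, so Negative. [status: refurbished, price: 14, stock: 16, rating: 5]: price = 14, rating = 5 — meets the rule, so Positive. [status: new, price: 16, stock: 23, rating: 5]: price = 16, rating = 5 — meets the rule, so Positive.

Negative, Negative, Positive, Positive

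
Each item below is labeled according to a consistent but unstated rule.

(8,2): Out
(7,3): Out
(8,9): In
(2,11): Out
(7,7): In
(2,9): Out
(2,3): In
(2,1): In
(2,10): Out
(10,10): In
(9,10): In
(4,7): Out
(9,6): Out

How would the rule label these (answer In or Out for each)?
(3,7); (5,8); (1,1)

Out, Out, In

'In' ⟺ |first − second| ≤ 1.
(3,7): Out (|3−7| = 4). (5,8): Out (|5−8| = 3). (1,1): In (|1−1| = 0).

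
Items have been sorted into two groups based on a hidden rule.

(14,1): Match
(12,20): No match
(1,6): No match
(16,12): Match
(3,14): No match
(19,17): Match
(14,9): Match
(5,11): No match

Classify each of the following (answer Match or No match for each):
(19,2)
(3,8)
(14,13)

The rule appears to be: first > second.
(19,2) — 19 > 2, hence Match. (3,8) — 3 < 8, hence No match. (14,13) — 14 > 13, hence Match.

Match, No match, Match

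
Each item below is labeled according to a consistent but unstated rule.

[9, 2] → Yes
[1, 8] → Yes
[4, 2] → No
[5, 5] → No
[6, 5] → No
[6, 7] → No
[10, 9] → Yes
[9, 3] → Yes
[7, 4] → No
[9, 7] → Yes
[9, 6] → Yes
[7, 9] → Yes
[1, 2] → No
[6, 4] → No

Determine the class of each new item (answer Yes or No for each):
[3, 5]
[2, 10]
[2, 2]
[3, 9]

No, Yes, No, Yes

A rule that fits every label: max ≥ 8 — true of each 'Yes' example, false of each 'No' one.
No: [3, 5], since max 5. Yes: [2, 10], since max 10. No: [2, 2], since max 2. Yes: [3, 9], since max 9.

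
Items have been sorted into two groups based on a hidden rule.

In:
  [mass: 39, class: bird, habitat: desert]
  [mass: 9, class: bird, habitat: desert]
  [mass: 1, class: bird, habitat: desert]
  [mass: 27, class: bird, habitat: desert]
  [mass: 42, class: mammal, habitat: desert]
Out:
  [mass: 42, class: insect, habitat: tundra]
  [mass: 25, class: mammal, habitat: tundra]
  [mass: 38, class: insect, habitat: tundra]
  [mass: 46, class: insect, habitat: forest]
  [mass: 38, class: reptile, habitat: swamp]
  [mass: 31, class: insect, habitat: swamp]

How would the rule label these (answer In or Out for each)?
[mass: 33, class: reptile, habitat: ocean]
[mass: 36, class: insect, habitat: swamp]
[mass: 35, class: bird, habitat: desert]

Out, Out, In

A rule that fits every label: habitat is desert — true of each 'In' example, false of each 'Out' one.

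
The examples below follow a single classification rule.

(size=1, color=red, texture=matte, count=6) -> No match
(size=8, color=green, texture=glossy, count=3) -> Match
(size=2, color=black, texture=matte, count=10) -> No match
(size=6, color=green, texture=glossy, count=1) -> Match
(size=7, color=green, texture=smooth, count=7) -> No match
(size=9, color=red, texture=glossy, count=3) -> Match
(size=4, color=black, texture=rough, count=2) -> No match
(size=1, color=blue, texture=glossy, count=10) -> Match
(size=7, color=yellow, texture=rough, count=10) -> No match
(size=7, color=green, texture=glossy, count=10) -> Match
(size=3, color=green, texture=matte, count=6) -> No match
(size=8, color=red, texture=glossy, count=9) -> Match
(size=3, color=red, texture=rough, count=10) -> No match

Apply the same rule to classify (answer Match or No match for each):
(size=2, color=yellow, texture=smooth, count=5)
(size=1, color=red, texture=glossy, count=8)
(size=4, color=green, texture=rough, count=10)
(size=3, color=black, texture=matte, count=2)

No match, Match, No match, No match

All 'Match' examples share one property — texture is glossy — and every 'No match' example lacks it.
(size=2, color=yellow, texture=smooth, count=5) — texture is smooth, hence No match. (size=1, color=red, texture=glossy, count=8) — texture is glossy, hence Match. (size=4, color=green, texture=rough, count=10) — texture is rough, hence No match. (size=3, color=black, texture=matte, count=2) — texture is matte, hence No match.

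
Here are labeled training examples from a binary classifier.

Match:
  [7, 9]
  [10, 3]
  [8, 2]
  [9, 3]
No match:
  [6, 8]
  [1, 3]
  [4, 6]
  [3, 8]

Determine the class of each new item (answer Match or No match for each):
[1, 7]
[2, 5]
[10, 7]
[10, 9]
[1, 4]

No match, No match, Match, Match, No match

One predicate separates the groups cleanly: first ≥ 7.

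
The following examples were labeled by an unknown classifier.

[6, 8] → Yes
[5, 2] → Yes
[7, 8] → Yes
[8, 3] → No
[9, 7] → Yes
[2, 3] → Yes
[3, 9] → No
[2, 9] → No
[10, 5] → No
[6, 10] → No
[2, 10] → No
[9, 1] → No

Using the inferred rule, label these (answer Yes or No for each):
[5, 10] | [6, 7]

The pattern is that an item is 'Yes' exactly when: |first − second| ≤ 3.
[5, 10]: |5−10| = 5, does not fit → No. [6, 7]: |6−7| = 1, passes → Yes.

No, Yes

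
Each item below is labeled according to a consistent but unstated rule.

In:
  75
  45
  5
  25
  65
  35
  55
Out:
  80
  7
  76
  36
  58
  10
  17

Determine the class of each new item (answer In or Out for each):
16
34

The rule appears to be: ends in digit 5.
Out: 16, since last digit 6.
Out: 34, since last digit 4.

Out, Out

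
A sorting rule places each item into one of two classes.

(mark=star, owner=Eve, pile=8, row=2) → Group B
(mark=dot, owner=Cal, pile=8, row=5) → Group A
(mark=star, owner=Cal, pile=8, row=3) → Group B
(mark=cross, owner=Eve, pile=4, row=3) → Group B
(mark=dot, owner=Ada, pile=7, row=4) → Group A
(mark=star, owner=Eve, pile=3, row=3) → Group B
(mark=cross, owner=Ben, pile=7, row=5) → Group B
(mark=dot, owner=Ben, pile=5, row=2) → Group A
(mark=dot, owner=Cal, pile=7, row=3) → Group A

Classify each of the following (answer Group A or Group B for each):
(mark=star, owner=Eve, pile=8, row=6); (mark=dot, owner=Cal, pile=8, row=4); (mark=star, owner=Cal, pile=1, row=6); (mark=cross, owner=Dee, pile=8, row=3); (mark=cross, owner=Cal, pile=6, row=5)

Group B, Group A, Group B, Group B, Group B

One predicate separates the groups cleanly: mark is dot.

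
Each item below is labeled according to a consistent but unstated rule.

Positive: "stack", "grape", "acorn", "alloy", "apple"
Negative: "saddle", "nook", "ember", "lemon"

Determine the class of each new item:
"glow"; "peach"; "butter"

A rule that fits every label: odd length AND contains 'a' — true of each 'Positive' example, false of each 'Negative' one.
"glow" — length 4, no 'a', hence Negative. "peach" — length 5, has 'a', hence Positive. "butter" — length 6, no 'a', hence Negative.

Negative, Positive, Negative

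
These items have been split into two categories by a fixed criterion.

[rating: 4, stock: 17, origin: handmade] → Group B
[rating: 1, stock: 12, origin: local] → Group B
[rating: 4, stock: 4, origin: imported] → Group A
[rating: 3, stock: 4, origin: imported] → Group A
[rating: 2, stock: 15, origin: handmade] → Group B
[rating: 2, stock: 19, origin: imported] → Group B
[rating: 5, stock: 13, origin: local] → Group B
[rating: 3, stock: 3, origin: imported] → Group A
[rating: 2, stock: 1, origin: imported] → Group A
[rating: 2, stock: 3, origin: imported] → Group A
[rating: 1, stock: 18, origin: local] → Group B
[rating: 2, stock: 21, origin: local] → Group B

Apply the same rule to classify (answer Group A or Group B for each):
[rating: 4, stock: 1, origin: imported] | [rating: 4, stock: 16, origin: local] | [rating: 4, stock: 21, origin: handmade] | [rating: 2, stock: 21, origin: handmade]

The distinguishing property — stock ≤ 4 — holds for all the 'Group A' cases and none of the 'Group B' cases.
[rating: 4, stock: 1, origin: imported]: Group A (stock = 1).
[rating: 4, stock: 16, origin: local]: Group B (stock = 16).
[rating: 4, stock: 21, origin: handmade]: Group B (stock = 21).
[rating: 2, stock: 21, origin: handmade]: Group B (stock = 21).

Group A, Group B, Group B, Group B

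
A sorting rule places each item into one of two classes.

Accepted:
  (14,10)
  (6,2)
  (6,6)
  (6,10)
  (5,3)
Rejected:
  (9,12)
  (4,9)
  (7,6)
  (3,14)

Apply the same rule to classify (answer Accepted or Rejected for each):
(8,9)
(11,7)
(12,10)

The common property of the 'Accepted' items is: sum is even. No 'Rejected' item has it.
(8,9): 8+9 = 17, doesn't match → Rejected. (11,7): 11+7 = 18, matches → Accepted. (12,10): 12+10 = 22, matches → Accepted.

Rejected, Accepted, Accepted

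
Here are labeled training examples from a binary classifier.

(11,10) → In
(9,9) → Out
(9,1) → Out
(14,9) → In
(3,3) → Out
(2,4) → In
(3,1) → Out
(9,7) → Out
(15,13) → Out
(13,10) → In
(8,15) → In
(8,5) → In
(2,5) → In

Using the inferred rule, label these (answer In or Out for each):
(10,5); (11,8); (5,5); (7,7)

All 'In' examples share one property — product is even — and every 'Out' example lacks it.
(10,5) — 10·5 = 50, hence In. (11,8) — 11·8 = 88, hence In. (5,5) — 5·5 = 25, hence Out. (7,7) — 7·7 = 49, hence Out.

In, In, Out, Out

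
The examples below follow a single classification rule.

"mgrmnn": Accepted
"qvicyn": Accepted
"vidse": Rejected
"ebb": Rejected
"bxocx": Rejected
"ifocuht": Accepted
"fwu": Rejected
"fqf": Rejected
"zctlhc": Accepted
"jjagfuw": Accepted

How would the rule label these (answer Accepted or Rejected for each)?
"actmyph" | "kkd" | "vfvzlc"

Accepted, Rejected, Accepted

The common property of the 'Accepted' items is: length ≥ 6. No 'Rejected' item has it.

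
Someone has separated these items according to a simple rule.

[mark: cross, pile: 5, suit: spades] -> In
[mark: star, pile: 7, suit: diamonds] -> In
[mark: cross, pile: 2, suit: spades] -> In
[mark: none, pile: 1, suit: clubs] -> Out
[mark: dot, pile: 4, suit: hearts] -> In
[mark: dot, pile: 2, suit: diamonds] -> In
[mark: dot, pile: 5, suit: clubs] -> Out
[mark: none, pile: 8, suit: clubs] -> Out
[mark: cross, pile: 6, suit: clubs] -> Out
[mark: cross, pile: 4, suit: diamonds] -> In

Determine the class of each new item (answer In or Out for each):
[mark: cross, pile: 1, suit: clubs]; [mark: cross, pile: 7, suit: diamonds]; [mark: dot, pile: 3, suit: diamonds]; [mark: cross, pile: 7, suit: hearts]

Rule: suit is not clubs. This holds for each 'In' example and fails for each 'Out' one.
[mark: cross, pile: 1, suit: clubs]: suit is clubs — does not pass, so Out. [mark: cross, pile: 7, suit: diamonds]: suit is diamonds — checks out, so In. [mark: dot, pile: 3, suit: diamonds]: suit is diamonds — checks out, so In. [mark: cross, pile: 7, suit: hearts]: suit is hearts — checks out, so In.

Out, In, In, In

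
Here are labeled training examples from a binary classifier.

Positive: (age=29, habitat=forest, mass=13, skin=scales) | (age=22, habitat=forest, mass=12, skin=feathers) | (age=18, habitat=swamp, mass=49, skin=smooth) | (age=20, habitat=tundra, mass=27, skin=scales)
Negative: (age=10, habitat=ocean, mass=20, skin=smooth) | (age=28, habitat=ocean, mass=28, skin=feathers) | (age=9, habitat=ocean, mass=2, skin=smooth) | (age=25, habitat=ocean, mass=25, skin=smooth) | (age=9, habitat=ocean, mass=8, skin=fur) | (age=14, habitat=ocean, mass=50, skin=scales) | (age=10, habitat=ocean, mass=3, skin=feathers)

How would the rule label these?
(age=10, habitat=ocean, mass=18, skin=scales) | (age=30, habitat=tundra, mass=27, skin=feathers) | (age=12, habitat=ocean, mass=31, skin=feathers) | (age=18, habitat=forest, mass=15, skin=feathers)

The simplest hypothesis consistent with all the labels is: habitat is not ocean.

Negative, Positive, Negative, Positive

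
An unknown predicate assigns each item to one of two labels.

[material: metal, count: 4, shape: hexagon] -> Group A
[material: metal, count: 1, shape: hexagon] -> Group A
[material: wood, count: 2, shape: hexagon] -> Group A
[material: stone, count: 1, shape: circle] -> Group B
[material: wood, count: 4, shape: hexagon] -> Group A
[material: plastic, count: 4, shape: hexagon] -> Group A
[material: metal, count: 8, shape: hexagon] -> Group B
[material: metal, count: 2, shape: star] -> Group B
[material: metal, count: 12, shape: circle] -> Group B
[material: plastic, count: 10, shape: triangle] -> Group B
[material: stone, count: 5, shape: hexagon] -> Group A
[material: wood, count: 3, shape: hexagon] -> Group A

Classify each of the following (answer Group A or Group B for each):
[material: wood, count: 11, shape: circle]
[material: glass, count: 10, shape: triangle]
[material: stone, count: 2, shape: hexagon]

Group B, Group B, Group A

The classifier is using: shape is hexagon AND count ≤ 5.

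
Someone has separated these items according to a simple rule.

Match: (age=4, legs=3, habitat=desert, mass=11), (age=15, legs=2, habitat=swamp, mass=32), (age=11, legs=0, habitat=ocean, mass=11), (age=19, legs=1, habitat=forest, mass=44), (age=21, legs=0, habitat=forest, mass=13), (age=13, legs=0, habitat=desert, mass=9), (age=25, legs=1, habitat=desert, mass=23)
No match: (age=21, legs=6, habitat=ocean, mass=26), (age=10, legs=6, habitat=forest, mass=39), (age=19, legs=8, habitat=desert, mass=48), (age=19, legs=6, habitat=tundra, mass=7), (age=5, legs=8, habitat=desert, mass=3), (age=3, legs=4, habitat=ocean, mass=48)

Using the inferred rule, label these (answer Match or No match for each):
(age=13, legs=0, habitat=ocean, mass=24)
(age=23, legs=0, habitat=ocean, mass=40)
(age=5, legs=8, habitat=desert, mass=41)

Match, Match, No match

The classifier is using: legs ≤ 3.
Match: (age=13, legs=0, habitat=ocean, mass=24), since legs = 0. Match: (age=23, legs=0, habitat=ocean, mass=40), since legs = 0. No match: (age=5, legs=8, habitat=desert, mass=41), since legs = 8.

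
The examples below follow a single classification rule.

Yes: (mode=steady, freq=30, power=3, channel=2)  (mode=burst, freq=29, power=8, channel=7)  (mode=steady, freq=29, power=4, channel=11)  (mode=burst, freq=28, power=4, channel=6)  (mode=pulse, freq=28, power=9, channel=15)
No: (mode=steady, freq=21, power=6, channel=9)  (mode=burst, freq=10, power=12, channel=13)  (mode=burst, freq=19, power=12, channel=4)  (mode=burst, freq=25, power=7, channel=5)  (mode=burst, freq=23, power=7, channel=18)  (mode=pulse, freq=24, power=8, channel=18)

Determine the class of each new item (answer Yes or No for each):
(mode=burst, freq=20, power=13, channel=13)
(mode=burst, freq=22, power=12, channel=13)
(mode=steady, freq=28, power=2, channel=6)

Rule: freq ≥ 28. This holds for each 'Yes' example and fails for each 'No' one.
(mode=burst, freq=20, power=13, channel=13): freq = 20 — doesn't qualify, so No.
(mode=burst, freq=22, power=12, channel=13): freq = 22 — doesn't qualify, so No.
(mode=steady, freq=28, power=2, channel=6): freq = 28 — fits, so Yes.

No, No, Yes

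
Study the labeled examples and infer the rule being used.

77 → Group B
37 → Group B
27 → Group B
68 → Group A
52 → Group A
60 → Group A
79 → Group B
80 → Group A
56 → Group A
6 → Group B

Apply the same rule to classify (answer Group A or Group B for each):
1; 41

Group B, Group B

The pattern is that an item is 'Group A' exactly when: multiple of 4.
1 → 1 = 4·0 + 1 → Group B.
41 → 41 = 4·10 + 1 → Group B.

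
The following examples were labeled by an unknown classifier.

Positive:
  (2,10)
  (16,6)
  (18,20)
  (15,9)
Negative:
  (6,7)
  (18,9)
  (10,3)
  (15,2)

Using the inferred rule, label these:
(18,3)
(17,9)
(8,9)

Comparing the two groups points to one rule — sum is even.
(18,3): Negative (18+3 = 21). (17,9): Positive (17+9 = 26). (8,9): Negative (8+9 = 17).

Negative, Positive, Negative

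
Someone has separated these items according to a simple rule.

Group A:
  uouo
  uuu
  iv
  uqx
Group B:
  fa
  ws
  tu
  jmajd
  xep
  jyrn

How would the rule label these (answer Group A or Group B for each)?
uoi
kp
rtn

Group A, Group B, Group B

The simplest hypothesis consistent with all the labels is: starts with a vowel.
uoi — starts with 'u', hence Group A.
kp — starts with 'k', hence Group B.
rtn — starts with 'r', hence Group B.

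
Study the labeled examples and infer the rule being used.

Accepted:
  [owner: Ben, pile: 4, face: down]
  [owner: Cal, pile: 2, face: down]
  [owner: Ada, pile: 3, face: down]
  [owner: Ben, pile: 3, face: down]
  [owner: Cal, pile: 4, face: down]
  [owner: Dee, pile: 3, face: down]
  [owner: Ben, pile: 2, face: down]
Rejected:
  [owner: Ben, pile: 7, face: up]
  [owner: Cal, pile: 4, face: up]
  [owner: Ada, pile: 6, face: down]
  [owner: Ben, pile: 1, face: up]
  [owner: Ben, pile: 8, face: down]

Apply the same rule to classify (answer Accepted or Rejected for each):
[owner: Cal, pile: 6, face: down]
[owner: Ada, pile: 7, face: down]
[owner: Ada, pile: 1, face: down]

Every 'Accepted' example satisfies: face is down AND pile ≤ 4. None of the 'Rejected' examples do.

Rejected, Rejected, Accepted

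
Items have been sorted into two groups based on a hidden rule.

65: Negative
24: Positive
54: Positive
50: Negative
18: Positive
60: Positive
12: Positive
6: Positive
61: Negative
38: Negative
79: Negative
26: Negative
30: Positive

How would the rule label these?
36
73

The distinguishing property — multiple of 3 — holds for all the 'Positive' cases and none of the 'Negative' cases.

Positive, Negative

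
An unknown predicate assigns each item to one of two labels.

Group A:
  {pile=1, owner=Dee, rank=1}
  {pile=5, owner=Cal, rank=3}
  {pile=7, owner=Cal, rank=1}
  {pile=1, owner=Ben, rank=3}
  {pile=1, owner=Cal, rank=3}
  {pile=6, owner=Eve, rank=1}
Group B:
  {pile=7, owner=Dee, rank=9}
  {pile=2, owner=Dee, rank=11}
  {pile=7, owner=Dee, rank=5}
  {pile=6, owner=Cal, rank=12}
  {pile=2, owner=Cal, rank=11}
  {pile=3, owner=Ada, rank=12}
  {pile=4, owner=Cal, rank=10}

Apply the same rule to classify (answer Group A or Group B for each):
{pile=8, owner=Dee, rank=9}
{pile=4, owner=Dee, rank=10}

Group B, Group B

The pattern is that an item is 'Group A' exactly when: rank ≤ 3.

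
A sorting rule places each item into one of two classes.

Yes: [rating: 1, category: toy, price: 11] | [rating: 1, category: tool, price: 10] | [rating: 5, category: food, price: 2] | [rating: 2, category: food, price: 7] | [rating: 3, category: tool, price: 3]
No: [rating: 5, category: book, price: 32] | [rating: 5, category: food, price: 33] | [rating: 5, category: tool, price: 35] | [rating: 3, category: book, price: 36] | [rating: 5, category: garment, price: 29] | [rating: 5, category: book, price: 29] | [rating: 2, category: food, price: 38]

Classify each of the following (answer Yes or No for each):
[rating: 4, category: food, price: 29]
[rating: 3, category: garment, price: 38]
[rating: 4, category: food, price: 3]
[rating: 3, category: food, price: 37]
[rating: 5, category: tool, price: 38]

The distinguishing property — price ≤ 11 — holds for all the 'Yes' cases and none of the 'No' cases.
[rating: 4, category: food, price: 29]: price = 29 — does not satisfy this, so No.
[rating: 3, category: garment, price: 38]: price = 38 — does not satisfy this, so No.
[rating: 4, category: food, price: 3]: price = 3 — fits, so Yes.
[rating: 3, category: food, price: 37]: price = 37 — does not satisfy this, so No.
[rating: 5, category: tool, price: 38]: price = 38 — does not satisfy this, so No.

No, No, Yes, No, No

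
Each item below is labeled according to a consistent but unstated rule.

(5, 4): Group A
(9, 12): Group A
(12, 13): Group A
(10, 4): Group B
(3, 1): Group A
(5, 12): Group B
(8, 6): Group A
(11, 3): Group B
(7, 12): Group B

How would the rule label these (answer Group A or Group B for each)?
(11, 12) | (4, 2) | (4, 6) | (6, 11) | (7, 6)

The distinguishing property — |first − second| ≤ 3 — holds for all the 'Group A' cases and none of the 'Group B' cases.

Group A, Group A, Group A, Group B, Group A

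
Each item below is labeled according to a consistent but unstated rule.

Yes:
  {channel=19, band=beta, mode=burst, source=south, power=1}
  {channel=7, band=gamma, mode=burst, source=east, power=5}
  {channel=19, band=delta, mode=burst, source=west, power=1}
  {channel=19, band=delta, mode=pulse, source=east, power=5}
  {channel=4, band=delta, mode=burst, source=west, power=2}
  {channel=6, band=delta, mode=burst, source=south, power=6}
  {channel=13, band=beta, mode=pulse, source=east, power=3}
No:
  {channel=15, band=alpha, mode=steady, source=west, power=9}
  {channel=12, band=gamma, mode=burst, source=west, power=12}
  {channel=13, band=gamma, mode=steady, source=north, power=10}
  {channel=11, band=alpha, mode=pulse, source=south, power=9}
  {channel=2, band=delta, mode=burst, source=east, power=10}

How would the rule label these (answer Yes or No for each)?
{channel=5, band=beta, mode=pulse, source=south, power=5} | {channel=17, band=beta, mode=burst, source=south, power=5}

Yes, Yes

'Yes' ⟺ power ≤ 6.
{channel=5, band=beta, mode=pulse, source=south, power=5} — power = 5, hence Yes. {channel=17, band=beta, mode=burst, source=south, power=5} — power = 5, hence Yes.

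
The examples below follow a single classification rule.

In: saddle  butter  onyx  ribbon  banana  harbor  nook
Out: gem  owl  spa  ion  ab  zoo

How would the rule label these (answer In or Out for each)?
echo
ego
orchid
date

The common property of the 'In' items is: length ≥ 4. No 'Out' item has it.
echo → length 4 → In.
ego → length 3 → Out.
orchid → length 6 → In.
date → length 4 → In.

In, Out, In, In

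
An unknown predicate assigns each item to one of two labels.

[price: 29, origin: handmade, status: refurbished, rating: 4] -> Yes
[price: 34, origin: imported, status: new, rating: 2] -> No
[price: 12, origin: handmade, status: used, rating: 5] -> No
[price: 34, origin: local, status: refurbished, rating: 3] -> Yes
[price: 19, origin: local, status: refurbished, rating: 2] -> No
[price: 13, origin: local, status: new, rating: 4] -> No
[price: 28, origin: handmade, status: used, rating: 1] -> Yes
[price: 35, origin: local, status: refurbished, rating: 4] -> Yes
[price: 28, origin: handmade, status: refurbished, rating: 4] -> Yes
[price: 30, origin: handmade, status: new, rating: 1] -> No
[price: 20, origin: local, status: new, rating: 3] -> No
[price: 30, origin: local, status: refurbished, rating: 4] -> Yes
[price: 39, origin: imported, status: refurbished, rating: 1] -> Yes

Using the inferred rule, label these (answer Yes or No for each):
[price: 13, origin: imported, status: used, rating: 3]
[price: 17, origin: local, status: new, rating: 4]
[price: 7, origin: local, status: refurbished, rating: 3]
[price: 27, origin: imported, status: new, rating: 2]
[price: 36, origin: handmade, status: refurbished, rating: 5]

The classifier is using: status is not new AND price ≥ 20.
[price: 13, origin: imported, status: used, rating: 3] — status is used, price = 13, hence No.
[price: 17, origin: local, status: new, rating: 4] — status is new, price = 17, hence No.
[price: 7, origin: local, status: refurbished, rating: 3] — status is refurbished, price = 7, hence No.
[price: 27, origin: imported, status: new, rating: 2] — status is new, price = 27, hence No.
[price: 36, origin: handmade, status: refurbished, rating: 5] — status is refurbished, price = 36, hence Yes.

No, No, No, No, Yes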